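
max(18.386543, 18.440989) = 18.440989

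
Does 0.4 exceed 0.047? Yes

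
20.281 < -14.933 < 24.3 False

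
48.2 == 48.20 True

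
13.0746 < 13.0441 False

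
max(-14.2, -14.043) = -14.043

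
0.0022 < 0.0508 True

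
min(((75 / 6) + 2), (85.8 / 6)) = 14.3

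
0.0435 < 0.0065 False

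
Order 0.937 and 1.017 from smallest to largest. 0.937, 1.017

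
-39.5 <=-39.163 True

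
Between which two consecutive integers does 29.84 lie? 29 and 30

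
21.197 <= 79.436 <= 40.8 False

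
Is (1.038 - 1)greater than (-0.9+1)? No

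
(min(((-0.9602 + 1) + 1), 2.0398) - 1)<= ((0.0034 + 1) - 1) False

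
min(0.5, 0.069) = 0.069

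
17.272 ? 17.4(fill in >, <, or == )<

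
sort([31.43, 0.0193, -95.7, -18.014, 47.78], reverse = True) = [47.78, 31.43, 0.0193, -18.014, -95.7]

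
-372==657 False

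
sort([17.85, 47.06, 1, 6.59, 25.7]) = [1, 6.59, 17.85, 25.7, 47.06]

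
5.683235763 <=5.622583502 False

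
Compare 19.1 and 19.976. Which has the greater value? 19.976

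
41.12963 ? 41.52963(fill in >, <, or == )<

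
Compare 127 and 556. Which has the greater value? 556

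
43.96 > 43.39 True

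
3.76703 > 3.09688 True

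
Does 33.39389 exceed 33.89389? No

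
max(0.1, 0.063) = 0.1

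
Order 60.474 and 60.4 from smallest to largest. 60.4, 60.474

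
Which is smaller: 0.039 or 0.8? 0.039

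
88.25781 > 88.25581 True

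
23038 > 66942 False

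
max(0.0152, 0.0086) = 0.0152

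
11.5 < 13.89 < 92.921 True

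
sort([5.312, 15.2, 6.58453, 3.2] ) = [3.2, 5.312, 6.58453, 15.2]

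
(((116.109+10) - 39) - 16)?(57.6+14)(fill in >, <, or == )<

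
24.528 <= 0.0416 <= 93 False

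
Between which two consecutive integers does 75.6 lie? 75 and 76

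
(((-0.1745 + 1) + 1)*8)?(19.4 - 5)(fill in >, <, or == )>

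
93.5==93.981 False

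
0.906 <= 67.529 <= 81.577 True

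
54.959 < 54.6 False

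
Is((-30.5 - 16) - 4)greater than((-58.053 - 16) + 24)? No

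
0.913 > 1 False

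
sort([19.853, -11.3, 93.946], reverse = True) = [93.946, 19.853, -11.3]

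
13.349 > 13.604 False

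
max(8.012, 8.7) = 8.7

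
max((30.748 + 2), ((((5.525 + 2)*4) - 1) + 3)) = 32.748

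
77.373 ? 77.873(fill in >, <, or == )<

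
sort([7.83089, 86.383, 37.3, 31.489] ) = [7.83089, 31.489, 37.3, 86.383]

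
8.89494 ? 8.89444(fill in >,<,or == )>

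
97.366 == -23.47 False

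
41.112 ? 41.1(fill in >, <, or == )>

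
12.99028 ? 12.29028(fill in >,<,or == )>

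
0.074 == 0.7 False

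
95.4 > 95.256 True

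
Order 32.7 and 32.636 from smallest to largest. 32.636, 32.7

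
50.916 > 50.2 True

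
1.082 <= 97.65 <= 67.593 False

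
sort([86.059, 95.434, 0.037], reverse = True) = [95.434, 86.059, 0.037]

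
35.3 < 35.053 False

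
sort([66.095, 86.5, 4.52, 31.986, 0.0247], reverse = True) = [86.5, 66.095, 31.986, 4.52, 0.0247]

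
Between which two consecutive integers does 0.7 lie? 0 and 1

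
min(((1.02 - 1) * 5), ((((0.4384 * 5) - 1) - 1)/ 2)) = 0.096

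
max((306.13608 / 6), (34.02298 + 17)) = 51.02298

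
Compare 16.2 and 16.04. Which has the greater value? 16.2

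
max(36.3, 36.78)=36.78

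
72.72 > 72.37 True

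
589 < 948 True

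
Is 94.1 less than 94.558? Yes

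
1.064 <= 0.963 False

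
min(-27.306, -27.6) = -27.6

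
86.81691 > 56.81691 True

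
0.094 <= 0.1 True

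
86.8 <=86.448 False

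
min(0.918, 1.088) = 0.918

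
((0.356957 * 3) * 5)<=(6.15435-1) False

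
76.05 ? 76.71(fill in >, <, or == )<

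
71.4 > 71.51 False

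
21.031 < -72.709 False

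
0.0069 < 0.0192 True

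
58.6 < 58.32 False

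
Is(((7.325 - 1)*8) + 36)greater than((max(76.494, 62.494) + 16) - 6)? Yes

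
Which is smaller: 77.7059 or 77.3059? 77.3059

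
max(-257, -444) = -257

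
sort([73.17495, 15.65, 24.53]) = [15.65, 24.53, 73.17495]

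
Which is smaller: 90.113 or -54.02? -54.02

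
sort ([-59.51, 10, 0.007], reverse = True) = [10, 0.007, -59.51]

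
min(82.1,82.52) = 82.1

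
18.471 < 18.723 True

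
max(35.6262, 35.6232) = 35.6262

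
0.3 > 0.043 True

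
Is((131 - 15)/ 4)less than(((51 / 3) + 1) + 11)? No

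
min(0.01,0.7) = 0.01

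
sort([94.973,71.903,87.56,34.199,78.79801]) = [34.199,71.903,78.79801,87.56,94.973]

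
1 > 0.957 True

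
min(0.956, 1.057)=0.956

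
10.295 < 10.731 True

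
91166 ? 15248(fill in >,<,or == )>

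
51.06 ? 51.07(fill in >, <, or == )<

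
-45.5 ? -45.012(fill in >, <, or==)<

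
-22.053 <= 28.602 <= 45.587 True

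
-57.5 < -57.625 False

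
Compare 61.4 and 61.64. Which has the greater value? 61.64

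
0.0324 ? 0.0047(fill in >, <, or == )>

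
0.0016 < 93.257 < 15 False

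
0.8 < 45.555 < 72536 True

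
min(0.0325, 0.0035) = 0.0035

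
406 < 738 True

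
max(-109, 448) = 448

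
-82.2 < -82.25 False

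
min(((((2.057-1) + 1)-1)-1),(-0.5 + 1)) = 0.057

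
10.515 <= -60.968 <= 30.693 False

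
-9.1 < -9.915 False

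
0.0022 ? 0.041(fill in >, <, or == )<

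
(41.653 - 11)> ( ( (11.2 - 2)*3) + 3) True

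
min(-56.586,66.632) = -56.586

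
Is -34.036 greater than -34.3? Yes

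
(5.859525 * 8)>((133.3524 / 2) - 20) True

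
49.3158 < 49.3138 False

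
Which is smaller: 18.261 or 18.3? 18.261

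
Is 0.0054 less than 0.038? Yes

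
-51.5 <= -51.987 False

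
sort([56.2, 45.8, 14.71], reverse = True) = [56.2, 45.8, 14.71]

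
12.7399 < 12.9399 True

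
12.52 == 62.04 False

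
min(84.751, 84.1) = 84.1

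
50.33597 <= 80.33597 True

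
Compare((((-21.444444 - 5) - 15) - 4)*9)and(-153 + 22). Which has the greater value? (-153 + 22)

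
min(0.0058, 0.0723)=0.0058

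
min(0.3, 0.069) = 0.069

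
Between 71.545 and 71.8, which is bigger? 71.8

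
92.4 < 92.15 False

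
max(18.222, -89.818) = 18.222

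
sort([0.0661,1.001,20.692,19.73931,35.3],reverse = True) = [35.3,20.692,19.73931,1.001,0.0661]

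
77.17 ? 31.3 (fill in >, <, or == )>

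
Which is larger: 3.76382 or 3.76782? 3.76782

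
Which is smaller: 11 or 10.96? 10.96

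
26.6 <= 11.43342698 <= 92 False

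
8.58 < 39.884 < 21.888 False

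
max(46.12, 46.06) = 46.12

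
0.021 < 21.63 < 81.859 True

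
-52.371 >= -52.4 True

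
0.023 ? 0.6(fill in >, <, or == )<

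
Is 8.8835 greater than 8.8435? Yes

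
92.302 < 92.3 False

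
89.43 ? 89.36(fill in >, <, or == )>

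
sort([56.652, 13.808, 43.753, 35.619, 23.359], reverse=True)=[56.652, 43.753, 35.619, 23.359, 13.808]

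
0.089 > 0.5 False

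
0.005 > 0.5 False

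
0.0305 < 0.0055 False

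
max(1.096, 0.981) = 1.096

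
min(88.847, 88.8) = 88.8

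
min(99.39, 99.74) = 99.39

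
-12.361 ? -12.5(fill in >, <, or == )>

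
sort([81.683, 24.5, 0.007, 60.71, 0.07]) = [0.007, 0.07, 24.5, 60.71, 81.683]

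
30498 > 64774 False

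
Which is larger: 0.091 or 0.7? 0.7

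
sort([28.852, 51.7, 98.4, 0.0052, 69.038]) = [0.0052, 28.852, 51.7, 69.038, 98.4]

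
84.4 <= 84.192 False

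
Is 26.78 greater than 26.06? Yes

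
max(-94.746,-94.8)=-94.746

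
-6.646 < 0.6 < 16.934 True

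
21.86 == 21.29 False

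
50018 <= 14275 False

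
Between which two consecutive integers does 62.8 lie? 62 and 63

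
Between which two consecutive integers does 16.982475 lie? 16 and 17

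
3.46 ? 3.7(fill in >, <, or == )<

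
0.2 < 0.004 False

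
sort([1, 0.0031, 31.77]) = [0.0031, 1, 31.77]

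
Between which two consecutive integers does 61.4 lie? 61 and 62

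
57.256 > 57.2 True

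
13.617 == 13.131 False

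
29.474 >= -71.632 True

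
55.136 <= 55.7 True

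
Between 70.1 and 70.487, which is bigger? 70.487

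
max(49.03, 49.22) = 49.22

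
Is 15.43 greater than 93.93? No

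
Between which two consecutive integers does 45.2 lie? 45 and 46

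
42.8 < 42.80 False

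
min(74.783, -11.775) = -11.775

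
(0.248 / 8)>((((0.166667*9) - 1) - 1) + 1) False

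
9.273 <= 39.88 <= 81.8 True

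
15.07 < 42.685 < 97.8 True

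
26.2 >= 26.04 True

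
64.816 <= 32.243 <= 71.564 False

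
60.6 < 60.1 False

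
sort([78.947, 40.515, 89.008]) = [40.515, 78.947, 89.008]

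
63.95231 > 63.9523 True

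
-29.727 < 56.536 True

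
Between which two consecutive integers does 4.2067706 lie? 4 and 5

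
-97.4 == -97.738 False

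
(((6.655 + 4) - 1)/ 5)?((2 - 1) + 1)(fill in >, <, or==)<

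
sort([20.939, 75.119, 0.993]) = [0.993, 20.939, 75.119]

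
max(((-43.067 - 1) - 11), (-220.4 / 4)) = -55.067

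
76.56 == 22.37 False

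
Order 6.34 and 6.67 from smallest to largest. 6.34, 6.67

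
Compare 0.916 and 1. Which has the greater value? 1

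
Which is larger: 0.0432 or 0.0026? 0.0432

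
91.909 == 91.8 False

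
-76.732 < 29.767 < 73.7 True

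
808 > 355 True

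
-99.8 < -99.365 True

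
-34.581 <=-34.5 True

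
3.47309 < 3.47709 True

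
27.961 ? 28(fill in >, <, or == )<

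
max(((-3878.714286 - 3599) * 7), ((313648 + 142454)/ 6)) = 76017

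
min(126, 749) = 126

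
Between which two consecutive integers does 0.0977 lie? 0 and 1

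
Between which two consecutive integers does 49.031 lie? 49 and 50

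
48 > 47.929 True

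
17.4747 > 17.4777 False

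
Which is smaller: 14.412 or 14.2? 14.2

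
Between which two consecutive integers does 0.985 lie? 0 and 1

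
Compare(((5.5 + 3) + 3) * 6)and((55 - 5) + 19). They are equal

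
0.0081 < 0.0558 True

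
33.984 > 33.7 True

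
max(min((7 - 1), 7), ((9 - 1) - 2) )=6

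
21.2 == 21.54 False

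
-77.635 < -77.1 True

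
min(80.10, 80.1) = 80.10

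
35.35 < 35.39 True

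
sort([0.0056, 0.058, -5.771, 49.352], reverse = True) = [49.352, 0.058, 0.0056, -5.771]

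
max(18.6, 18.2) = 18.6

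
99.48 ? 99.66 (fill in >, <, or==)<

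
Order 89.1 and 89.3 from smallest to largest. 89.1, 89.3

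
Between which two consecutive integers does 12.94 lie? 12 and 13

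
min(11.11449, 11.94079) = 11.11449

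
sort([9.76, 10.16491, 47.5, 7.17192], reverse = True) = [47.5, 10.16491, 9.76, 7.17192]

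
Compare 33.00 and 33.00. They are equal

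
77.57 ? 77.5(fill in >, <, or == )>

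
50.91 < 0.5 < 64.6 False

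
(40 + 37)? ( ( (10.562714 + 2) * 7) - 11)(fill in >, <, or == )>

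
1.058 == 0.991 False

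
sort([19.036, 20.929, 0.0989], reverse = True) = [20.929, 19.036, 0.0989]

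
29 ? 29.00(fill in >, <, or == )==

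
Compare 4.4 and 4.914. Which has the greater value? 4.914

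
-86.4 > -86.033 False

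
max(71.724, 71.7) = 71.724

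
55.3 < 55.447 True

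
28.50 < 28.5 False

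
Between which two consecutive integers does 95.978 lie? 95 and 96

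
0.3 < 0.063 False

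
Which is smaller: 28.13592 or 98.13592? 28.13592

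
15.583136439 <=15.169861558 False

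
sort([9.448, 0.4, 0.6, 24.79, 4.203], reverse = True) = [24.79, 9.448, 4.203, 0.6, 0.4]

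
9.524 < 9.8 True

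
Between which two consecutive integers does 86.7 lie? 86 and 87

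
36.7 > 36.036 True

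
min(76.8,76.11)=76.11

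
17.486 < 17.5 True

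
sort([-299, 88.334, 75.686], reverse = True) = [88.334, 75.686, -299]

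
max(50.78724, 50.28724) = 50.78724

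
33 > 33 False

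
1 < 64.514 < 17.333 False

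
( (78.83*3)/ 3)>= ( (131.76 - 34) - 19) True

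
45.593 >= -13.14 True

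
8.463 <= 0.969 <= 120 False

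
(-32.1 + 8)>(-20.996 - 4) True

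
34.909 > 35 False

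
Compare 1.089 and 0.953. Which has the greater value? 1.089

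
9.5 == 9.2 False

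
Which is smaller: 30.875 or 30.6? 30.6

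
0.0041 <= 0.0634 True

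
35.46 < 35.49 True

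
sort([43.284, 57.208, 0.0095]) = [0.0095, 43.284, 57.208]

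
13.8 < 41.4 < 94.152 True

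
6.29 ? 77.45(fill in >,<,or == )<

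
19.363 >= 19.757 False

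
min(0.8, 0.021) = 0.021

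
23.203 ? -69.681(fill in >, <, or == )>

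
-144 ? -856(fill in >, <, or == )>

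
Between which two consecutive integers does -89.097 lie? -90 and -89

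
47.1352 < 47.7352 True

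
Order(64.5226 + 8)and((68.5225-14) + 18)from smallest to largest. ((68.5225-14) + 18), (64.5226 + 8)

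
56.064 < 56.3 True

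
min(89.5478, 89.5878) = 89.5478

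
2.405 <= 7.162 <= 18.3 True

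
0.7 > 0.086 True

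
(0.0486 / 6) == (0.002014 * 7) False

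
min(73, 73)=73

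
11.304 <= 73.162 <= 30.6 False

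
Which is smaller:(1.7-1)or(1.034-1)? (1.034-1)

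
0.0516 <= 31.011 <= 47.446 True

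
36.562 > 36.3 True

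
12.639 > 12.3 True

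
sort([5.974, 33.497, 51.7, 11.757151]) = [5.974, 11.757151, 33.497, 51.7]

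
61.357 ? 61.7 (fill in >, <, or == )<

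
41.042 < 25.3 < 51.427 False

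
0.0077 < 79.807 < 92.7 True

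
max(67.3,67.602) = 67.602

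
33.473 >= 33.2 True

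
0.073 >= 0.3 False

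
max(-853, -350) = -350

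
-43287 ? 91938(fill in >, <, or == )<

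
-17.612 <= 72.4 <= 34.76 False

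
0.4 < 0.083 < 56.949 False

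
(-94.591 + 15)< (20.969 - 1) True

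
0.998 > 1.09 False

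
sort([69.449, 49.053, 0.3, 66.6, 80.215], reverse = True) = [80.215, 69.449, 66.6, 49.053, 0.3]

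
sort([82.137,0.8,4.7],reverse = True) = [82.137,4.7,0.8]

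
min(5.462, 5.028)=5.028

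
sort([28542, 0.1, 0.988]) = [0.1, 0.988, 28542]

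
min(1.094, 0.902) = 0.902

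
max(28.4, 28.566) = 28.566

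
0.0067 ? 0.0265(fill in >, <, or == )<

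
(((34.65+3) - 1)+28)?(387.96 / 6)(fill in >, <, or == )<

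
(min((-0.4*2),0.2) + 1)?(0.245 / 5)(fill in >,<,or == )>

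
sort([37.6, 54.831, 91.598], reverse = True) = [91.598, 54.831, 37.6]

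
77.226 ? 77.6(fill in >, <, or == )<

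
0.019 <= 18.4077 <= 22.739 True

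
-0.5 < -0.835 False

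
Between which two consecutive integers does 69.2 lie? 69 and 70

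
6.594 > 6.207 True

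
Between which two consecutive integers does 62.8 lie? 62 and 63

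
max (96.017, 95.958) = 96.017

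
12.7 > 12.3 True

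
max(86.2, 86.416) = 86.416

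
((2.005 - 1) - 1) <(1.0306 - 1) True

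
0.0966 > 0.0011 True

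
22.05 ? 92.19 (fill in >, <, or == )<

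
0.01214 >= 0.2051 False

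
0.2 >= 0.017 True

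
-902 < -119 True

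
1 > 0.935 True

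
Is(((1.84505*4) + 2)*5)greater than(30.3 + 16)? Yes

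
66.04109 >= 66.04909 False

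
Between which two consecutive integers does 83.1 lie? 83 and 84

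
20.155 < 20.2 True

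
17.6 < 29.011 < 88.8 True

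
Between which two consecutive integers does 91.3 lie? 91 and 92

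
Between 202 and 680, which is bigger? 680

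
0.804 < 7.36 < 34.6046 True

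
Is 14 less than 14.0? No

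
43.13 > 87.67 False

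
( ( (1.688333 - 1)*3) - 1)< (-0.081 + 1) False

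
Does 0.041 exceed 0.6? No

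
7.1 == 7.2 False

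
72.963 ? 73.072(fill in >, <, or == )<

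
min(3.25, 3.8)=3.25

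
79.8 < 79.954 True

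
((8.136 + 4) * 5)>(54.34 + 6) True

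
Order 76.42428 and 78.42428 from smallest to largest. 76.42428, 78.42428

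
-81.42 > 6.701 False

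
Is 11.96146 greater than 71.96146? No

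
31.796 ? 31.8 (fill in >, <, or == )<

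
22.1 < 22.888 True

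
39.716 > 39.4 True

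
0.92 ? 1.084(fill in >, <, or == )<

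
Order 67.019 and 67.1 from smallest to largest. 67.019, 67.1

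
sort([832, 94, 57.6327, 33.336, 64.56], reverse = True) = [832, 94, 64.56, 57.6327, 33.336]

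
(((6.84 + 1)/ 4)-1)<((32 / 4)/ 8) True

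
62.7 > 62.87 False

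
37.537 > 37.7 False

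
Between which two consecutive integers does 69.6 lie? 69 and 70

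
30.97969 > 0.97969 True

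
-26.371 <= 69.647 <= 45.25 False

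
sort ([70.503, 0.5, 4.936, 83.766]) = [0.5, 4.936, 70.503, 83.766]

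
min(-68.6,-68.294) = -68.6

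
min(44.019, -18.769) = -18.769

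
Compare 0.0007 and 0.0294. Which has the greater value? 0.0294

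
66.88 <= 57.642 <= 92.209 False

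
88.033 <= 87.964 False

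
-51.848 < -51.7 True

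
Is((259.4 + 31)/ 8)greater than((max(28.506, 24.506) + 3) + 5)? No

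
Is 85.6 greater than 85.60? No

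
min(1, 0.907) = 0.907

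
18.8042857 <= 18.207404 False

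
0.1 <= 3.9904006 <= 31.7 True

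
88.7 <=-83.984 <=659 False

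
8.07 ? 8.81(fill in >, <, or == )<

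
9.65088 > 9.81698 False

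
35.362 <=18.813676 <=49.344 False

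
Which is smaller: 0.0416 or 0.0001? 0.0001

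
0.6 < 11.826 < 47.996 True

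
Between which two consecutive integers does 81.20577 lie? 81 and 82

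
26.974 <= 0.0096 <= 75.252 False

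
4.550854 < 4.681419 True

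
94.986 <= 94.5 False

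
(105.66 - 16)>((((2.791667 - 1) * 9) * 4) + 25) True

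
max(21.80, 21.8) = 21.8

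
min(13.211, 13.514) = 13.211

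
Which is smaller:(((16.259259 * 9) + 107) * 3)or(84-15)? (84-15)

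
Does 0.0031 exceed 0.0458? No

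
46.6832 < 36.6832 False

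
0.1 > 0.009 True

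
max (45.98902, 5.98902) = 45.98902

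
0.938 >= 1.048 False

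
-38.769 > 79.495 False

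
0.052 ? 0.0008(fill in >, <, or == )>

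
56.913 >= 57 False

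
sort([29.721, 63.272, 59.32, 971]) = [29.721, 59.32, 63.272, 971]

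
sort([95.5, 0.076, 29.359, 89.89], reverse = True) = [95.5, 89.89, 29.359, 0.076]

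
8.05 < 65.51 True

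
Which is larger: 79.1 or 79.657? 79.657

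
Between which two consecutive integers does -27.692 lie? -28 and -27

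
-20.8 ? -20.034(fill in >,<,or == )<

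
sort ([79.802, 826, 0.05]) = [0.05, 79.802, 826]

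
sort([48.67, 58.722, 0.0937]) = [0.0937, 48.67, 58.722]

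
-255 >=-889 True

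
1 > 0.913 True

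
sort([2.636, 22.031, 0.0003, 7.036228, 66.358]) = [0.0003, 2.636, 7.036228, 22.031, 66.358]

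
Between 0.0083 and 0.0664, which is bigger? 0.0664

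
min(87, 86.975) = 86.975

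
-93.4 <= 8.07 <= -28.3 False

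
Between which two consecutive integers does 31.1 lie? 31 and 32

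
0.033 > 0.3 False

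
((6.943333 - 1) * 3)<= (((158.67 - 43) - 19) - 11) True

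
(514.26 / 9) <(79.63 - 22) True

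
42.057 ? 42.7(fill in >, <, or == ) <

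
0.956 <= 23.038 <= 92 True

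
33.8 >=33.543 True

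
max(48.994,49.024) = 49.024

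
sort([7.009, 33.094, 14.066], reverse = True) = [33.094, 14.066, 7.009]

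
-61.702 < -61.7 True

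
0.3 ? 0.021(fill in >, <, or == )>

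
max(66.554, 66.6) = 66.6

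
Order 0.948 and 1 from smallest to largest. 0.948, 1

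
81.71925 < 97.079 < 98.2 True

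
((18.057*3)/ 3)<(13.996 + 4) False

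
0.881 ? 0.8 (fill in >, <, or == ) >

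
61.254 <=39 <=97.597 False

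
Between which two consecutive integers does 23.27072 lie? 23 and 24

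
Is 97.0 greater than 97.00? No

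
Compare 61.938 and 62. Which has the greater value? 62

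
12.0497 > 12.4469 False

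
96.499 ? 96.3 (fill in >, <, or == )>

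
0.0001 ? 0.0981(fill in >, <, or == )<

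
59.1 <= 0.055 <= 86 False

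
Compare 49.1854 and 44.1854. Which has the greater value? 49.1854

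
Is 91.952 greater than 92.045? No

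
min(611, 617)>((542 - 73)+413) False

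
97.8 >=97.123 True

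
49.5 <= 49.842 True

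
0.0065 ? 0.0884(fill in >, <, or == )<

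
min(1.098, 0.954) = 0.954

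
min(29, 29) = 29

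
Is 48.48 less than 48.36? No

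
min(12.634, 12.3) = 12.3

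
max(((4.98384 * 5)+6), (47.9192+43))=90.9192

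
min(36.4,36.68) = 36.4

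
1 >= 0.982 True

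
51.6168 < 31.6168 False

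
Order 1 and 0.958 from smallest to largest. 0.958, 1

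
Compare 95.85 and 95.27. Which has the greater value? 95.85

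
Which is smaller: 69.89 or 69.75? 69.75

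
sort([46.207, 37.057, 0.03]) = [0.03, 37.057, 46.207]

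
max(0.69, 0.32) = 0.69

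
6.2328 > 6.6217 False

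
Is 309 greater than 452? No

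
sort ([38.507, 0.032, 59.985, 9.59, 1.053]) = [0.032, 1.053, 9.59, 38.507, 59.985]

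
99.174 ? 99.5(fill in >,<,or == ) <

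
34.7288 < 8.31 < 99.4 False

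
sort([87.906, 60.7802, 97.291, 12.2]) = [12.2, 60.7802, 87.906, 97.291]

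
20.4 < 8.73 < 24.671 False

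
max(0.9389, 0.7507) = 0.9389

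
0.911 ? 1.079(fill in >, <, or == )<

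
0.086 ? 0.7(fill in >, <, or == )<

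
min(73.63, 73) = 73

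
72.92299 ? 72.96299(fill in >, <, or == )<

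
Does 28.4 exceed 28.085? Yes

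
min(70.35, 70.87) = 70.35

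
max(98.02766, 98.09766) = 98.09766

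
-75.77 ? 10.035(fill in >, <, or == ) <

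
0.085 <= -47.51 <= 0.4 False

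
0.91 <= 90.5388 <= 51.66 False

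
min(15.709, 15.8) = 15.709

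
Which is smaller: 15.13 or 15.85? 15.13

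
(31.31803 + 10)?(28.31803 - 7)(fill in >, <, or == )>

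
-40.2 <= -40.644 False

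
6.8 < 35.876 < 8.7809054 False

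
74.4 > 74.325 True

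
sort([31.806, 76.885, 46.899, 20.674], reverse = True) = [76.885, 46.899, 31.806, 20.674]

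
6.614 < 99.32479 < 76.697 False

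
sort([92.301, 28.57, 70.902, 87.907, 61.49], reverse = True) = [92.301, 87.907, 70.902, 61.49, 28.57]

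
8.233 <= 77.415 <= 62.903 False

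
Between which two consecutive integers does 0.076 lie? 0 and 1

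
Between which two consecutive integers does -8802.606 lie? -8803 and -8802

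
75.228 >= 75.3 False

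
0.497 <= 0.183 False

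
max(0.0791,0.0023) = 0.0791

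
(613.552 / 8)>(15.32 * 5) True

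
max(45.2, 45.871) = 45.871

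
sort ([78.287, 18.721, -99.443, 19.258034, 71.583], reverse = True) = [78.287, 71.583, 19.258034, 18.721, -99.443]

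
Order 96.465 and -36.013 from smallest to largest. -36.013, 96.465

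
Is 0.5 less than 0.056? No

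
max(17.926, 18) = 18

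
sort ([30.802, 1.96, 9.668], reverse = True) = [30.802, 9.668, 1.96]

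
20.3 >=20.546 False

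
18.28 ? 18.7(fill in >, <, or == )<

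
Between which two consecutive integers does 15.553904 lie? 15 and 16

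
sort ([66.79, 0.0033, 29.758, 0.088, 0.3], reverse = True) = [66.79, 29.758, 0.3, 0.088, 0.0033]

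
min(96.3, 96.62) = 96.3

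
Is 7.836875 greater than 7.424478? Yes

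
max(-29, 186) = 186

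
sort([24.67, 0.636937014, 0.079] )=[0.079, 0.636937014, 24.67]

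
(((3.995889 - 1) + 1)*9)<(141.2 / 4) False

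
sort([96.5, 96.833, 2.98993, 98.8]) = [2.98993, 96.5, 96.833, 98.8]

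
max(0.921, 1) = 1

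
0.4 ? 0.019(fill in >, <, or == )>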